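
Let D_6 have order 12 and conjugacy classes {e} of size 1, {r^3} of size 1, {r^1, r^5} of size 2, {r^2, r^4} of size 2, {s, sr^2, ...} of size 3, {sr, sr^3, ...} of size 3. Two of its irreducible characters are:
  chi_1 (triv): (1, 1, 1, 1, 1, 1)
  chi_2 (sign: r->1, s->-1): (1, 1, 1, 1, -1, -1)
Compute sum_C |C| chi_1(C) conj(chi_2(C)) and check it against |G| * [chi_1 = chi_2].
Sum = 0; so <chi_1, chi_2> = 0 (distinct irreducibles are orthogonal).

Compute term by term over conjugacy classes (|C| * chi_1(C) * conj(chi_2(C))):
  1*(1)*conj(1) + 1*(1)*conj(1) + 2*(1)*conj(1) + 2*(1)*conj(1) + 3*(1)*conj(-1) + 3*(1)*conj(-1)
  = (1) + (1) + (2) + (2) + (-3) + (-3)
  = 0.
Dividing by |G| = 12 gives 0/12 = 0, matching the row-orthogonality relation <chi_1, chi_2> = [chi_1 = chi_2].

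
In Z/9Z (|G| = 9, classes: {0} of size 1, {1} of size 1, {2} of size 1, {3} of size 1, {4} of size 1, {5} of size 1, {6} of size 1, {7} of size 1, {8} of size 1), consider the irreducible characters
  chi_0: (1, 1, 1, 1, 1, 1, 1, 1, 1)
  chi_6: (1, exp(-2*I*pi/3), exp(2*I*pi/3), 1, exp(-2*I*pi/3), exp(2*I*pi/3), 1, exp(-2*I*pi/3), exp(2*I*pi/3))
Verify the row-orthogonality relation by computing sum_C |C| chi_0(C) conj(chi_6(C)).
Sum = 0; so <chi_0, chi_6> = 0 (distinct irreducibles are orthogonal).

Working: Compute term by term over conjugacy classes (|C| * chi_0(C) * conj(chi_6(C))):
  1*(1)*conj(1) + 1*(1)*conj(exp(-2*I*pi/3)) + 1*(1)*conj(exp(2*I*pi/3)) + 1*(1)*conj(1) + 1*(1)*conj(exp(-2*I*pi/3)) + 1*(1)*conj(exp(2*I*pi/3)) + 1*(1)*conj(1) + 1*(1)*conj(exp(-2*I*pi/3)) + 1*(1)*conj(exp(2*I*pi/3))
  = (1) + (exp(2*I*pi/3)) + (exp(-2*I*pi/3)) + (1) + (exp(2*I*pi/3)) + (exp(-2*I*pi/3)) + (1) + (exp(2*I*pi/3)) + (exp(-2*I*pi/3))
  = 0.
(Exp terms are combined using exp(i*s)*conj(exp(i*t)) = exp(i*(s-t)), and sums of them are collapsed using the identity that for every m > 1 the m distinct m-th roots of unity sum to 0, e.g. 1 + exp(2*I*pi/3) + exp(-2*I*pi/3) = 0.)
Dividing by |G| = 9 gives 0/9 = 0, matching the row-orthogonality relation <chi_0, chi_6> = [chi_0 = chi_6].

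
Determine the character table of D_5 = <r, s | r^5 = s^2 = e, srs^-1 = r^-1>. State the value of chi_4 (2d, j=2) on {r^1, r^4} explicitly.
Conjugacy classes: {e} of size 1, {r^1, r^4} of size 2, {r^2, r^3} of size 2, {s, sr, ..., sr^4} of size 5.
Character table:
  irrep \ class              {e} (size 1)  {r^1, r^4} (size 2)  {r^2, r^3} (size 2)  {s, sr, ..., sr^4} (size 5)
  chi_1 (triv)               1             1                    1                    1                          
  chi_2 (sign: r->1, s->-1)  1             1                    1                    -1                         
  chi_3 (2d, j=1)            2             -1/2 + sqrt(5)/2     -sqrt(5)/2 - 1/2     0                          
  chi_4 (2d, j=2)            2             -sqrt(5)/2 - 1/2     -1/2 + sqrt(5)/2     0                          

Spot check: chi_4 (2d, j=2) on {r^1, r^4} = -sqrt(5)/2 - 1/2.

Derivation: D_5 has order 2*5 = 10 with 4 conjugacy classes, hence 4 irreducibles. Sum of squared dims 1 + 1 + 4 + 4 = 10 = |G|. Linear characters come from the abelianisation; the 2-dimensional irreps have character r^k -> 2*cos(2*pi*j*k/5), reflections -> 0.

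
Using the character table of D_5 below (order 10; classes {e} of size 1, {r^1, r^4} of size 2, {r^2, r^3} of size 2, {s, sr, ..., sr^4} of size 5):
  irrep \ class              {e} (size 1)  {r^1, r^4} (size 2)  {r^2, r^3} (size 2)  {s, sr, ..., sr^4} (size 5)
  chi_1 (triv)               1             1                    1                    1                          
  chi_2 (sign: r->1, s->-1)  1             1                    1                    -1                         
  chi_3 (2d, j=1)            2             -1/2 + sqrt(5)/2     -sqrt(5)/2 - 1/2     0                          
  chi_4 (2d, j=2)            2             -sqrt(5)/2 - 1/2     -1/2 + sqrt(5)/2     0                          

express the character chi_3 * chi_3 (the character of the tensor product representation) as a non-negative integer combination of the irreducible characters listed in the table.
chi_3 tensor chi_3 = chi_1 + chi_2 + chi_4 (all other irreducibles have multiplicity 0).

Solution. The character of a tensor product is the pointwise product (chi_3 * chi_3)(C) = chi_3(C) * chi_3(C):
  {e}: (2)*(2), {r^1, r^4}: (-1/2 + sqrt(5)/2)*(-1/2 + sqrt(5)/2), {r^2, r^3}: (-sqrt(5)/2 - 1/2)*(-sqrt(5)/2 - 1/2), {s, sr, ..., sr^4}: (0)*(0)
so (chi_3 * chi_3) takes values
  {e} -> 4, {r^1, r^4} -> 3/2 - sqrt(5)/2, {r^2, r^3} -> sqrt(5)/2 + 3/2, {s, sr, ..., sr^4} -> 0.
Now take the inner product of this character with each irreducible chi from the table, <chi_3*chi_3, chi> = (1/10) sum_C |C| (chi_3*chi_3)(C) conj(chi(C)):
  <chi_3*chi_3, chi_1> = (1/10)[1*(4)*conj(1) + 2*(3/2 - sqrt(5)/2)*conj(1) + 2*(sqrt(5)/2 + 3/2)*conj(1) + 5*(0)*conj(1)]
      = (1/10)[(4) + (3 - sqrt(5)) + (sqrt(5) + 3) + (0)] = 10/10 = 1
  <chi_3*chi_3, chi_2> = (1/10)[1*(4)*conj(1) + 2*(3/2 - sqrt(5)/2)*conj(1) + 2*(sqrt(5)/2 + 3/2)*conj(1) + 5*(0)*conj(-1)]
      = (1/10)[(4) + (3 - sqrt(5)) + (sqrt(5) + 3) + (0)] = 10/10 = 1
  <chi_3*chi_3, chi_3> = (1/10)[1*(4)*conj(2) + 2*(3/2 - sqrt(5)/2)*conj(-1/2 + sqrt(5)/2) + 2*(sqrt(5)/2 + 3/2)*conj(-sqrt(5)/2 - 1/2) + 5*(0)*conj(0)]
      = (1/10)[(8) + (-4 + 2*sqrt(5)) + (-2*sqrt(5) - 4) + (0)] = 0/10 = 0
  <chi_3*chi_3, chi_4> = (1/10)[1*(4)*conj(2) + 2*(3/2 - sqrt(5)/2)*conj(-sqrt(5)/2 - 1/2) + 2*(sqrt(5)/2 + 3/2)*conj(-1/2 + sqrt(5)/2) + 5*(0)*conj(0)]
      = (1/10)[(8) + (1 - sqrt(5)) + (1 + sqrt(5)) + (0)] = 10/10 = 1
Hence the multiplicities are chi_1: 1, chi_2: 1, chi_4: 1. Dimension check: dim(chi_3)*dim(chi_3) = 2*2 = 4 and sum (mult * dim) = 1*1 + 1*1 + 1*2 = 4.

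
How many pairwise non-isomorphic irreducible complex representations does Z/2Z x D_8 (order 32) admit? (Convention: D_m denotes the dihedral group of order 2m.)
14

Explanation: The number of irreducible complex representations of a finite group equals its number of conjugacy classes. For a direct product, #classes(G x H) = #classes(G) * #classes(H). Z/2Z has 2 classes (abelian), D_8 has 7 classes, so 2 * 7 = 14, so Z/2Z x D_8 (order 32) has exactly 14 irreducible complex representations.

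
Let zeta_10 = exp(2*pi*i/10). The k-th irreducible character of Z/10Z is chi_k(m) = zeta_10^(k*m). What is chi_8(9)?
chi_8(9) = zeta_10^72 = exp(2*I*pi/5)

Details: chi_8(9) = zeta_10^(8*9) = zeta_10^72. Since zeta_10^10 = 1, this equals zeta_10^2 = exp(2*pi*i*2/10) = exp(2*I*pi/5).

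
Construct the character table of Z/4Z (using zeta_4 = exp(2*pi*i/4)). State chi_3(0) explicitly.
Character table of Z/4Z (irreps indexed chi_0,...,chi_3 with chi_k(m) = zeta_4^(k*m), zeta_4 = exp(2*pi*i/4)):
  irrep \ class  {0} (size 1)  {1} (size 1)  {2} (size 1)  {3} (size 1)
  chi_0          1             1             1             1           
  chi_1          1             I             -1            -I          
  chi_2          1             -1            1             -1          
  chi_3          1             -I            -1            I           

Spot check: chi_3(0) = zeta_4^(3*0) = zeta_4^0 = 1.

Why: Z/4Z is abelian, so all 4 irreducible complex representations are 1-dimensional. They are given by chi_k(m) = zeta_4^(k*m) for k = 0,...,3. Row orthogonality: sum_m chi_k(m) conj(chi_l(m)) = 4 * [k = l].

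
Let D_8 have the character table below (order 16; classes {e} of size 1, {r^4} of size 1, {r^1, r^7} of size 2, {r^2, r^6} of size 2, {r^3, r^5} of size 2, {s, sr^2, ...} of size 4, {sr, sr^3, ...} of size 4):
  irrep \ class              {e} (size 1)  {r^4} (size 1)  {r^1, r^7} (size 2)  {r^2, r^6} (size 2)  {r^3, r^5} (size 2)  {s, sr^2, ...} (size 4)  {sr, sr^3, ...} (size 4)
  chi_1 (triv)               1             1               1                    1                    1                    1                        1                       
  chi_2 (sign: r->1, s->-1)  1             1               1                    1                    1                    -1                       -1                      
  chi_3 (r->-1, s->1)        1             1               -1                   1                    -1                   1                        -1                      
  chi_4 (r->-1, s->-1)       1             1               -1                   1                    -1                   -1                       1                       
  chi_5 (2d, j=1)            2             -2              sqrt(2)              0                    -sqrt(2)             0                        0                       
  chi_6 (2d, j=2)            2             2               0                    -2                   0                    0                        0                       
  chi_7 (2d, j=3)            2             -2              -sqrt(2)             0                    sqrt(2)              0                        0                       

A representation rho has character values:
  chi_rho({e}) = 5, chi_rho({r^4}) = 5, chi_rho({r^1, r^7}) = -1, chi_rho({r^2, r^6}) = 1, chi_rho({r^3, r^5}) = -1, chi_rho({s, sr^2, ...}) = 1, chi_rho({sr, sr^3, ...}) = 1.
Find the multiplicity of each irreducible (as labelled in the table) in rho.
Multiplicities: chi_1: 1, chi_2: 0, chi_3: 1, chi_4: 1, chi_5: 0, chi_6: 1, chi_7: 0.

Use <chi_rho, chi> = (1/|G|) sum_C |C| * chi_rho(C) * conj(chi(C)) with |G| = 16 for each irreducible chi in the table:
  <chi_rho, chi_1> = (1/16)[1*(5)*conj(1) + 1*(5)*conj(1) + 2*(-1)*conj(1) + 2*(1)*conj(1) + 2*(-1)*conj(1) + 4*(1)*conj(1) + 4*(1)*conj(1)]
      = (1/16)[(5) + (5) + (-2) + (2) + (-2) + (4) + (4)] = 16/16 = 1
  <chi_rho, chi_2> = (1/16)[1*(5)*conj(1) + 1*(5)*conj(1) + 2*(-1)*conj(1) + 2*(1)*conj(1) + 2*(-1)*conj(1) + 4*(1)*conj(-1) + 4*(1)*conj(-1)]
      = (1/16)[(5) + (5) + (-2) + (2) + (-2) + (-4) + (-4)] = 0/16 = 0
  <chi_rho, chi_3> = (1/16)[1*(5)*conj(1) + 1*(5)*conj(1) + 2*(-1)*conj(-1) + 2*(1)*conj(1) + 2*(-1)*conj(-1) + 4*(1)*conj(1) + 4*(1)*conj(-1)]
      = (1/16)[(5) + (5) + (2) + (2) + (2) + (4) + (-4)] = 16/16 = 1
  <chi_rho, chi_4> = (1/16)[1*(5)*conj(1) + 1*(5)*conj(1) + 2*(-1)*conj(-1) + 2*(1)*conj(1) + 2*(-1)*conj(-1) + 4*(1)*conj(-1) + 4*(1)*conj(1)]
      = (1/16)[(5) + (5) + (2) + (2) + (2) + (-4) + (4)] = 16/16 = 1
  <chi_rho, chi_5> = (1/16)[1*(5)*conj(2) + 1*(5)*conj(-2) + 2*(-1)*conj(sqrt(2)) + 2*(1)*conj(0) + 2*(-1)*conj(-sqrt(2)) + 4*(1)*conj(0) + 4*(1)*conj(0)]
      = (1/16)[(10) + (-10) + (-2*sqrt(2)) + (0) + (2*sqrt(2)) + (0) + (0)] = 0/16 = 0
  <chi_rho, chi_6> = (1/16)[1*(5)*conj(2) + 1*(5)*conj(2) + 2*(-1)*conj(0) + 2*(1)*conj(-2) + 2*(-1)*conj(0) + 4*(1)*conj(0) + 4*(1)*conj(0)]
      = (1/16)[(10) + (10) + (0) + (-4) + (0) + (0) + (0)] = 16/16 = 1
  <chi_rho, chi_7> = (1/16)[1*(5)*conj(2) + 1*(5)*conj(-2) + 2*(-1)*conj(-sqrt(2)) + 2*(1)*conj(0) + 2*(-1)*conj(sqrt(2)) + 4*(1)*conj(0) + 4*(1)*conj(0)]
      = (1/16)[(10) + (-10) + (2*sqrt(2)) + (0) + (-2*sqrt(2)) + (0) + (0)] = 0/16 = 0
Dimension check: dim(rho) = sum (mult * dim) = 1*1 + 0*1 + 1*1 + 1*1 + 0*2 + 1*2 + 0*2 = 5 = chi_rho(e) = 5.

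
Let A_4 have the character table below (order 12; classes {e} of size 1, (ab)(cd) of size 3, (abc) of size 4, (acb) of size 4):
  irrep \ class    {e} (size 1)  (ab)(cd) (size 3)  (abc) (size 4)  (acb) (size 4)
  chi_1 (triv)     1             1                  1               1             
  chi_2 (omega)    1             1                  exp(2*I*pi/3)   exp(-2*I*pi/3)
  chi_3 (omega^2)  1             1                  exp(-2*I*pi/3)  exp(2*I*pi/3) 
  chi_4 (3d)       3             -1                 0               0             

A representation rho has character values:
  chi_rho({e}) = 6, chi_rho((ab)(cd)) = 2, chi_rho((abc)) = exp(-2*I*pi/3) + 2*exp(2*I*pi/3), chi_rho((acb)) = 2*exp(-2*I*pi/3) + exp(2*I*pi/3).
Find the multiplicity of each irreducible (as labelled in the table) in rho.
Multiplicities: chi_1: 0, chi_2: 2, chi_3: 1, chi_4: 1.

Reasoning: Use <chi_rho, chi> = (1/|G|) sum_C |C| * chi_rho(C) * conj(chi(C)) with |G| = 12 for each irreducible chi in the table:
  <chi_rho, chi_1> = (1/12)[1*(6)*conj(1) + 3*(2)*conj(1) + 4*(exp(-2*I*pi/3) + 2*exp(2*I*pi/3))*conj(1) + 4*(2*exp(-2*I*pi/3) + exp(2*I*pi/3))*conj(1)]
      = (1/12)[(6) + (6) + (4*exp(-2*I*pi/3) + 8*exp(2*I*pi/3)) + (8*exp(-2*I*pi/3) + 4*exp(2*I*pi/3))] = 0/12 = 0
  <chi_rho, chi_2> = (1/12)[1*(6)*conj(1) + 3*(2)*conj(1) + 4*(exp(-2*I*pi/3) + 2*exp(2*I*pi/3))*conj(exp(2*I*pi/3)) + 4*(2*exp(-2*I*pi/3) + exp(2*I*pi/3))*conj(exp(-2*I*pi/3))]
      = (1/12)[(6) + (6) + (8 + 4*exp(2*I*pi/3)) + (8 + 4*exp(-2*I*pi/3))] = 24/12 = 2
  <chi_rho, chi_3> = (1/12)[1*(6)*conj(1) + 3*(2)*conj(1) + 4*(exp(-2*I*pi/3) + 2*exp(2*I*pi/3))*conj(exp(-2*I*pi/3)) + 4*(2*exp(-2*I*pi/3) + exp(2*I*pi/3))*conj(exp(2*I*pi/3))]
      = (1/12)[(6) + (6) + (4 + 8*exp(-2*I*pi/3)) + (4 + 8*exp(2*I*pi/3))] = 12/12 = 1
  <chi_rho, chi_4> = (1/12)[1*(6)*conj(3) + 3*(2)*conj(-1) + 4*(exp(-2*I*pi/3) + 2*exp(2*I*pi/3))*conj(0) + 4*(2*exp(-2*I*pi/3) + exp(2*I*pi/3))*conj(0)]
      = (1/12)[(18) + (-6) + (0) + (0)] = 12/12 = 1
(Exp terms are combined using exp(i*s)*conj(exp(i*t)) = exp(i*(s-t)), and sums of them are collapsed using the identity that for every m > 1 the m distinct m-th roots of unity sum to 0, e.g. 1 + exp(2*I*pi/3) + exp(-2*I*pi/3) = 0.)
Dimension check: dim(rho) = sum (mult * dim) = 0*1 + 2*1 + 1*1 + 1*3 = 6 = chi_rho(e) = 6.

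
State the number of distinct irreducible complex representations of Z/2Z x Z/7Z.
14

Reasoning: The number of irreducible complex representations of a finite group equals its number of conjugacy classes. Z/2Z x Z/7Z is abelian of order 14, so every element is its own conjugacy class: 14 classes, so Z/2Z x Z/7Z (order 14) has exactly 14 irreducible complex representations.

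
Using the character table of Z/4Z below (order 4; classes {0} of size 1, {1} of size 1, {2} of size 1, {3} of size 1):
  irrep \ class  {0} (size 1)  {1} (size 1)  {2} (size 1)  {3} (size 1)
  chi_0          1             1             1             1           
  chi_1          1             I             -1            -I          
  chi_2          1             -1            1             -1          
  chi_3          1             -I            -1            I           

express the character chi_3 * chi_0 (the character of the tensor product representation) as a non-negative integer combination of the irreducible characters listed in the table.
chi_3 tensor chi_0 = chi_3 (all other irreducibles have multiplicity 0).

The character of a tensor product is the pointwise product (chi_3 * chi_0)(C) = chi_3(C) * chi_0(C):
  {0}: (1)*(1), {1}: (-I)*(1), {2}: (-1)*(1), {3}: (I)*(1)
so (chi_3 * chi_0) takes values
  {0} -> 1, {1} -> -I, {2} -> -1, {3} -> I.
Now take the inner product of this character with each irreducible chi from the table, <chi_3*chi_0, chi> = (1/4) sum_C |C| (chi_3*chi_0)(C) conj(chi(C)):
  <chi_3*chi_0, chi_0> = (1/4)[1*(1)*conj(1) + 1*(-I)*conj(1) + 1*(-1)*conj(1) + 1*(I)*conj(1)]
      = (1/4)[(1) + (-I) + (-1) + (I)] = 0/4 = 0
  <chi_3*chi_0, chi_1> = (1/4)[1*(1)*conj(1) + 1*(-I)*conj(I) + 1*(-1)*conj(-1) + 1*(I)*conj(-I)]
      = (1/4)[(1) + (-1) + (1) + (-1)] = 0/4 = 0
  <chi_3*chi_0, chi_2> = (1/4)[1*(1)*conj(1) + 1*(-I)*conj(-1) + 1*(-1)*conj(1) + 1*(I)*conj(-1)]
      = (1/4)[(1) + (I) + (-1) + (-I)] = 0/4 = 0
  <chi_3*chi_0, chi_3> = (1/4)[1*(1)*conj(1) + 1*(-I)*conj(-I) + 1*(-1)*conj(-1) + 1*(I)*conj(I)]
      = (1/4)[(1) + (1) + (1) + (1)] = 4/4 = 1
(Exp terms are combined using exp(i*s)*conj(exp(i*t)) = exp(i*(s-t)), and sums of them are collapsed using the identity that for every m > 1 the m distinct m-th roots of unity sum to 0, e.g. 1 + exp(2*I*pi/3) + exp(-2*I*pi/3) = 0.)
Hence the multiplicities are chi_3: 1. Dimension check: dim(chi_3)*dim(chi_0) = 1*1 = 1 and sum (mult * dim) = 1*1 = 1.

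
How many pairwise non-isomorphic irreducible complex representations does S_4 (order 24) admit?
5

The number of irreducible complex representations of a finite group equals its number of conjugacy classes. Conjugacy classes in S_4 correspond to cycle types, i.e. partitions of 4; there are p(4) = 5 of them, so S_4 (order 24) has exactly 5 irreducible complex representations.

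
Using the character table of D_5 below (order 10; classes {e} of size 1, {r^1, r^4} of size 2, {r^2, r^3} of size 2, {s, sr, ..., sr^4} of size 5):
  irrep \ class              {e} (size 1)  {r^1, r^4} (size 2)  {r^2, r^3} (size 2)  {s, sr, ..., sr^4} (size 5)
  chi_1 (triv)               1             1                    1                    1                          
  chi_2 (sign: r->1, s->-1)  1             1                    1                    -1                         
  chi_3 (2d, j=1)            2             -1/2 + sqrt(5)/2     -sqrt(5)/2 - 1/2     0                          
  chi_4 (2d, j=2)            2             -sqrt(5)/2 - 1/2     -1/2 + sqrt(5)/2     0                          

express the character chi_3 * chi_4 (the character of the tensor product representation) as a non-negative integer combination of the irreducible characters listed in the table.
chi_3 tensor chi_4 = chi_3 + chi_4 (all other irreducibles have multiplicity 0).

Proof sketch: The character of a tensor product is the pointwise product (chi_3 * chi_4)(C) = chi_3(C) * chi_4(C):
  {e}: (2)*(2), {r^1, r^4}: (-1/2 + sqrt(5)/2)*(-sqrt(5)/2 - 1/2), {r^2, r^3}: (-sqrt(5)/2 - 1/2)*(-1/2 + sqrt(5)/2), {s, sr, ..., sr^4}: (0)*(0)
so (chi_3 * chi_4) takes values
  {e} -> 4, {r^1, r^4} -> -1, {r^2, r^3} -> -1, {s, sr, ..., sr^4} -> 0.
Now take the inner product of this character with each irreducible chi from the table, <chi_3*chi_4, chi> = (1/10) sum_C |C| (chi_3*chi_4)(C) conj(chi(C)):
  <chi_3*chi_4, chi_1> = (1/10)[1*(4)*conj(1) + 2*(-1)*conj(1) + 2*(-1)*conj(1) + 5*(0)*conj(1)]
      = (1/10)[(4) + (-2) + (-2) + (0)] = 0/10 = 0
  <chi_3*chi_4, chi_2> = (1/10)[1*(4)*conj(1) + 2*(-1)*conj(1) + 2*(-1)*conj(1) + 5*(0)*conj(-1)]
      = (1/10)[(4) + (-2) + (-2) + (0)] = 0/10 = 0
  <chi_3*chi_4, chi_3> = (1/10)[1*(4)*conj(2) + 2*(-1)*conj(-1/2 + sqrt(5)/2) + 2*(-1)*conj(-sqrt(5)/2 - 1/2) + 5*(0)*conj(0)]
      = (1/10)[(8) + (1 - sqrt(5)) + (1 + sqrt(5)) + (0)] = 10/10 = 1
  <chi_3*chi_4, chi_4> = (1/10)[1*(4)*conj(2) + 2*(-1)*conj(-sqrt(5)/2 - 1/2) + 2*(-1)*conj(-1/2 + sqrt(5)/2) + 5*(0)*conj(0)]
      = (1/10)[(8) + (1 + sqrt(5)) + (1 - sqrt(5)) + (0)] = 10/10 = 1
Hence the multiplicities are chi_3: 1, chi_4: 1. Dimension check: dim(chi_3)*dim(chi_4) = 2*2 = 4 and sum (mult * dim) = 1*2 + 1*2 = 4.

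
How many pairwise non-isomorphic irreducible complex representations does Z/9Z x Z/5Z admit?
45

Explanation: The number of irreducible complex representations of a finite group equals its number of conjugacy classes. Z/9Z x Z/5Z is abelian of order 45, so every element is its own conjugacy class: 45 classes, so Z/9Z x Z/5Z (order 45) has exactly 45 irreducible complex representations.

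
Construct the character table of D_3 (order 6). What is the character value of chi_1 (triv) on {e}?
Conjugacy classes: {e} of size 1, {r^1, r^2} of size 2, {s, sr, ..., sr^2} of size 3.
Character table:
  irrep \ class              {e} (size 1)  {r^1, r^2} (size 2)  {s, sr, ..., sr^2} (size 3)
  chi_1 (triv)               1             1                    1                          
  chi_2 (sign: r->1, s->-1)  1             1                    -1                         
  chi_3 (2d, j=1)            2             -1                   0                          

Spot check: chi_1 (triv) on {e} = 1.

Reasoning: D_3 has order 2*3 = 6 with 3 conjugacy classes, hence 3 irreducibles. Sum of squared dims 1 + 1 + 4 = 6 = |G|. Linear characters come from the abelianisation; the 2-dimensional irreps have character r^k -> 2*cos(2*pi*j*k/3), reflections -> 0.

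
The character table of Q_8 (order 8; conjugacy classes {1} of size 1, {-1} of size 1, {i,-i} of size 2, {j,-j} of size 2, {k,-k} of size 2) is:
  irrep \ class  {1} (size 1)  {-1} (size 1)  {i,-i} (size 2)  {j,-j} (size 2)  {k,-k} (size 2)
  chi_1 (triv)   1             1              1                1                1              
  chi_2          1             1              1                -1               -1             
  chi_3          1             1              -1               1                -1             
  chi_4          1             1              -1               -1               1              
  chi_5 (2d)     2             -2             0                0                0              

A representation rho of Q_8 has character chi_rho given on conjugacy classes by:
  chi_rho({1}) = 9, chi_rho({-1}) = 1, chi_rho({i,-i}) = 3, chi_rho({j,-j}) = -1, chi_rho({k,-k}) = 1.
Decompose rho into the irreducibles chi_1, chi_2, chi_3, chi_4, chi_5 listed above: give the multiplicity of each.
Multiplicities: chi_1: 2, chi_2: 2, chi_3: 0, chi_4: 1, chi_5: 2.

Details: Use <chi_rho, chi> = (1/|G|) sum_C |C| * chi_rho(C) * conj(chi(C)) with |G| = 8 for each irreducible chi in the table:
  <chi_rho, chi_1> = (1/8)[1*(9)*conj(1) + 1*(1)*conj(1) + 2*(3)*conj(1) + 2*(-1)*conj(1) + 2*(1)*conj(1)]
      = (1/8)[(9) + (1) + (6) + (-2) + (2)] = 16/8 = 2
  <chi_rho, chi_2> = (1/8)[1*(9)*conj(1) + 1*(1)*conj(1) + 2*(3)*conj(1) + 2*(-1)*conj(-1) + 2*(1)*conj(-1)]
      = (1/8)[(9) + (1) + (6) + (2) + (-2)] = 16/8 = 2
  <chi_rho, chi_3> = (1/8)[1*(9)*conj(1) + 1*(1)*conj(1) + 2*(3)*conj(-1) + 2*(-1)*conj(1) + 2*(1)*conj(-1)]
      = (1/8)[(9) + (1) + (-6) + (-2) + (-2)] = 0/8 = 0
  <chi_rho, chi_4> = (1/8)[1*(9)*conj(1) + 1*(1)*conj(1) + 2*(3)*conj(-1) + 2*(-1)*conj(-1) + 2*(1)*conj(1)]
      = (1/8)[(9) + (1) + (-6) + (2) + (2)] = 8/8 = 1
  <chi_rho, chi_5> = (1/8)[1*(9)*conj(2) + 1*(1)*conj(-2) + 2*(3)*conj(0) + 2*(-1)*conj(0) + 2*(1)*conj(0)]
      = (1/8)[(18) + (-2) + (0) + (0) + (0)] = 16/8 = 2
Dimension check: dim(rho) = sum (mult * dim) = 2*1 + 2*1 + 0*1 + 1*1 + 2*2 = 9 = chi_rho(e) = 9.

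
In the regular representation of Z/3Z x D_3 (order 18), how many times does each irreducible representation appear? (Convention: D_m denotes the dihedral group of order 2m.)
Each irreducible V_i of dimension d_i appears with multiplicity d_i, i.e. rho_reg = (direct sum over all irreducibles V_i) d_i V_i. The irreducible dimensions for Z/3Z x D_3 are 1, 1, 1, 1, 1, 1, 2, 2, 2: 6 irreducibles of dimension 1, each with multiplicity 1; 3 irreducibles of dimension 2, each with multiplicity 2. Total dimension 6*1*1 + 3*2*2 = 18 = |G|.

Why: General theorem: in the regular representation of a finite group G, each irreducible appears with multiplicity equal to its dimension. Check: dim(rho_reg) = sum d_i^2 = 1 + 1 + 1 + 1 + 1 + 1 + 4 + 4 + 4 = 18 = |G|.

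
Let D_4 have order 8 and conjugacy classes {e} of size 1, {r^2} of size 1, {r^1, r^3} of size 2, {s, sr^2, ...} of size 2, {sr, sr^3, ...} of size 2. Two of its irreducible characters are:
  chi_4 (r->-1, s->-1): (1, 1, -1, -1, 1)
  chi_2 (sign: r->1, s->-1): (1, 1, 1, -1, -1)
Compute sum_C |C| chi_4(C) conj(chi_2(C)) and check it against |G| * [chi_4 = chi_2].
Sum = 0; so <chi_4, chi_2> = 0 (distinct irreducibles are orthogonal).

Reasoning: Compute term by term over conjugacy classes (|C| * chi_4(C) * conj(chi_2(C))):
  1*(1)*conj(1) + 1*(1)*conj(1) + 2*(-1)*conj(1) + 2*(-1)*conj(-1) + 2*(1)*conj(-1)
  = (1) + (1) + (-2) + (2) + (-2)
  = 0.
Dividing by |G| = 8 gives 0/8 = 0, matching the row-orthogonality relation <chi_4, chi_2> = [chi_4 = chi_2].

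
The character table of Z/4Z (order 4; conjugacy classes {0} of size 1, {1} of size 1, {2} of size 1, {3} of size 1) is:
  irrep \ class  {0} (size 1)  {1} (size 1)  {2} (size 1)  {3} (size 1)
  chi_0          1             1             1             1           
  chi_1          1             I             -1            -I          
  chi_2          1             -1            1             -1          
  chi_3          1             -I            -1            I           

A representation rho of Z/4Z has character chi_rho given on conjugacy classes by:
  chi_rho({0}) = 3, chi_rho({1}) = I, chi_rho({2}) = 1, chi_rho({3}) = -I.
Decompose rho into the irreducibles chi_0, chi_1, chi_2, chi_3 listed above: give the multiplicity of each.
Multiplicities: chi_0: 1, chi_1: 1, chi_2: 1, chi_3: 0.

Reasoning: Use <chi_rho, chi> = (1/|G|) sum_C |C| * chi_rho(C) * conj(chi(C)) with |G| = 4 for each irreducible chi in the table:
  <chi_rho, chi_0> = (1/4)[1*(3)*conj(1) + 1*(I)*conj(1) + 1*(1)*conj(1) + 1*(-I)*conj(1)]
      = (1/4)[(3) + (I) + (1) + (-I)] = 4/4 = 1
  <chi_rho, chi_1> = (1/4)[1*(3)*conj(1) + 1*(I)*conj(I) + 1*(1)*conj(-1) + 1*(-I)*conj(-I)]
      = (1/4)[(3) + (1) + (-1) + (1)] = 4/4 = 1
  <chi_rho, chi_2> = (1/4)[1*(3)*conj(1) + 1*(I)*conj(-1) + 1*(1)*conj(1) + 1*(-I)*conj(-1)]
      = (1/4)[(3) + (-I) + (1) + (I)] = 4/4 = 1
  <chi_rho, chi_3> = (1/4)[1*(3)*conj(1) + 1*(I)*conj(-I) + 1*(1)*conj(-1) + 1*(-I)*conj(I)]
      = (1/4)[(3) + (-1) + (-1) + (-1)] = 0/4 = 0
(Exp terms are combined using exp(i*s)*conj(exp(i*t)) = exp(i*(s-t)), and sums of them are collapsed using the identity that for every m > 1 the m distinct m-th roots of unity sum to 0, e.g. 1 + exp(2*I*pi/3) + exp(-2*I*pi/3) = 0.)
Dimension check: dim(rho) = sum (mult * dim) = 1*1 + 1*1 + 1*1 + 0*1 = 3 = chi_rho(e) = 3.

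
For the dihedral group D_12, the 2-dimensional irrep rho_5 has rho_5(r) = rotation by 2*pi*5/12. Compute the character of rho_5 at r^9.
chi_{rho_5}(r^9) = 2*cos(2*pi*5*9/12) = 0

Argument: rho_5(r^9) is rotation by angle 2*pi*5*9/12, whose trace is 2*cos(2*pi*5*9/12) = 0.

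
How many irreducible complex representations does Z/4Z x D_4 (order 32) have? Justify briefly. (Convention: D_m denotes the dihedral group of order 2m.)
20

Argument: The number of irreducible complex representations of a finite group equals its number of conjugacy classes. For a direct product, #classes(G x H) = #classes(G) * #classes(H). Z/4Z has 4 classes (abelian), D_4 has 5 classes, so 4 * 5 = 20, so Z/4Z x D_4 (order 32) has exactly 20 irreducible complex representations.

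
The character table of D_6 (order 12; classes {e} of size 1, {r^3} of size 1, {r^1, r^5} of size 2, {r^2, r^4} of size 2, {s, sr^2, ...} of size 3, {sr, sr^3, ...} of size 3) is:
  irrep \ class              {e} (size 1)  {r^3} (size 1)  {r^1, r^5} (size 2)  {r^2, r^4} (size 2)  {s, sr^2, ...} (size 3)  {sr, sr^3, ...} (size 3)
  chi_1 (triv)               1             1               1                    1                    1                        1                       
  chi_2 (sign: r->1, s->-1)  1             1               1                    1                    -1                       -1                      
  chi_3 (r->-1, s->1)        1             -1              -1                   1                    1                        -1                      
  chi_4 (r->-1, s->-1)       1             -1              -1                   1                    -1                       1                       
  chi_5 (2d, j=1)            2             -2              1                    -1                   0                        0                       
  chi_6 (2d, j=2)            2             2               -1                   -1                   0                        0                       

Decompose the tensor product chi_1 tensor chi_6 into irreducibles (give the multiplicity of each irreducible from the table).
chi_1 tensor chi_6 = chi_6 (all other irreducibles have multiplicity 0).

Solution. The character of a tensor product is the pointwise product (chi_1 * chi_6)(C) = chi_1(C) * chi_6(C):
  {e}: (1)*(2), {r^3}: (1)*(2), {r^1, r^5}: (1)*(-1), {r^2, r^4}: (1)*(-1), {s, sr^2, ...}: (1)*(0), {sr, sr^3, ...}: (1)*(0)
so (chi_1 * chi_6) takes values
  {e} -> 2, {r^3} -> 2, {r^1, r^5} -> -1, {r^2, r^4} -> -1, {s, sr^2, ...} -> 0, {sr, sr^3, ...} -> 0.
Now take the inner product of this character with each irreducible chi from the table, <chi_1*chi_6, chi> = (1/12) sum_C |C| (chi_1*chi_6)(C) conj(chi(C)):
  <chi_1*chi_6, chi_1> = (1/12)[1*(2)*conj(1) + 1*(2)*conj(1) + 2*(-1)*conj(1) + 2*(-1)*conj(1) + 3*(0)*conj(1) + 3*(0)*conj(1)]
      = (1/12)[(2) + (2) + (-2) + (-2) + (0) + (0)] = 0/12 = 0
  <chi_1*chi_6, chi_2> = (1/12)[1*(2)*conj(1) + 1*(2)*conj(1) + 2*(-1)*conj(1) + 2*(-1)*conj(1) + 3*(0)*conj(-1) + 3*(0)*conj(-1)]
      = (1/12)[(2) + (2) + (-2) + (-2) + (0) + (0)] = 0/12 = 0
  <chi_1*chi_6, chi_3> = (1/12)[1*(2)*conj(1) + 1*(2)*conj(-1) + 2*(-1)*conj(-1) + 2*(-1)*conj(1) + 3*(0)*conj(1) + 3*(0)*conj(-1)]
      = (1/12)[(2) + (-2) + (2) + (-2) + (0) + (0)] = 0/12 = 0
  <chi_1*chi_6, chi_4> = (1/12)[1*(2)*conj(1) + 1*(2)*conj(-1) + 2*(-1)*conj(-1) + 2*(-1)*conj(1) + 3*(0)*conj(-1) + 3*(0)*conj(1)]
      = (1/12)[(2) + (-2) + (2) + (-2) + (0) + (0)] = 0/12 = 0
  <chi_1*chi_6, chi_5> = (1/12)[1*(2)*conj(2) + 1*(2)*conj(-2) + 2*(-1)*conj(1) + 2*(-1)*conj(-1) + 3*(0)*conj(0) + 3*(0)*conj(0)]
      = (1/12)[(4) + (-4) + (-2) + (2) + (0) + (0)] = 0/12 = 0
  <chi_1*chi_6, chi_6> = (1/12)[1*(2)*conj(2) + 1*(2)*conj(2) + 2*(-1)*conj(-1) + 2*(-1)*conj(-1) + 3*(0)*conj(0) + 3*(0)*conj(0)]
      = (1/12)[(4) + (4) + (2) + (2) + (0) + (0)] = 12/12 = 1
Hence the multiplicities are chi_6: 1. Dimension check: dim(chi_1)*dim(chi_6) = 1*2 = 2 and sum (mult * dim) = 1*2 = 2.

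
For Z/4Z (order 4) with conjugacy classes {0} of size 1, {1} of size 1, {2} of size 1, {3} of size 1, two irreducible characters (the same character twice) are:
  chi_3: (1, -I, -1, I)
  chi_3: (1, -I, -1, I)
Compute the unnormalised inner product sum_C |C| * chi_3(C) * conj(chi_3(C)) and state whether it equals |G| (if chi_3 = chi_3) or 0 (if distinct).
Sum = 4 = |G| = 4; so <chi_3, chi_3> = 1 (norm-1 confirms irreducibility).

Why: Compute term by term over conjugacy classes (|C| * chi_3(C) * conj(chi_3(C))):
  1*(1)*conj(1) + 1*(-I)*conj(-I) + 1*(-1)*conj(-1) + 1*(I)*conj(I)
  = (1) + (1) + (1) + (1)
  = 4.
(Exp terms are combined using exp(i*s)*conj(exp(i*t)) = exp(i*(s-t)), and sums of them are collapsed using the identity that for every m > 1 the m distinct m-th roots of unity sum to 0, e.g. 1 + exp(2*I*pi/3) + exp(-2*I*pi/3) = 0.)
Dividing by |G| = 4 gives 4/4 = 1, matching the row-orthogonality relation <chi_3, chi_3> = [chi_3 = chi_3].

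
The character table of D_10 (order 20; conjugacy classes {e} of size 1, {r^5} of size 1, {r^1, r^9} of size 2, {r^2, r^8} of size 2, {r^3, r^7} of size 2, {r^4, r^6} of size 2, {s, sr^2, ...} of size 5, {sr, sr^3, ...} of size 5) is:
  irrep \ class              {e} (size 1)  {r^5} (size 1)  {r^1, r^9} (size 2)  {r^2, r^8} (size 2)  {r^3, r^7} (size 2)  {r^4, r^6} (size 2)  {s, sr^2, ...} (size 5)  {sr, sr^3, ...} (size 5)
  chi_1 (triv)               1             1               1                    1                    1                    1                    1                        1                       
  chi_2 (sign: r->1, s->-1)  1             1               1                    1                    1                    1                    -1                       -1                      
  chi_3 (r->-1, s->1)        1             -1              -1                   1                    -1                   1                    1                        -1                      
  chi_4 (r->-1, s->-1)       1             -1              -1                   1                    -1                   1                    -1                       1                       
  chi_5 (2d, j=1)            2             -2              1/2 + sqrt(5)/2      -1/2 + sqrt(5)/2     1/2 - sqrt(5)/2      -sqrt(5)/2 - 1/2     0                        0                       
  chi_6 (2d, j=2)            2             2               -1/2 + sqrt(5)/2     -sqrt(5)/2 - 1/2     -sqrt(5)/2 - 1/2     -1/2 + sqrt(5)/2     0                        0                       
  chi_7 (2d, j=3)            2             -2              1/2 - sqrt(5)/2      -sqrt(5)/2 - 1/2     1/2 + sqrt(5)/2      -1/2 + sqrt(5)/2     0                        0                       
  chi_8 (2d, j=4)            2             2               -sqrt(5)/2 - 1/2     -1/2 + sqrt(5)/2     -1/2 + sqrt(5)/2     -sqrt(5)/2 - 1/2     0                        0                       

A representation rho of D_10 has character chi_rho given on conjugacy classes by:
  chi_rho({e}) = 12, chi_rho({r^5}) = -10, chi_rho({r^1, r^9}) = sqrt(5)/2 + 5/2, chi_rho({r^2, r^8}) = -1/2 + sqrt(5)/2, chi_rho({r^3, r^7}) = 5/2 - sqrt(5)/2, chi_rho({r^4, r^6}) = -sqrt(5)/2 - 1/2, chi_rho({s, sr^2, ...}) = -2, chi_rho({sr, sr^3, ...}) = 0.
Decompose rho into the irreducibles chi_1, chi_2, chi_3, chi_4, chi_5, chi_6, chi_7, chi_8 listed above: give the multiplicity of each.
Multiplicities: chi_1: 0, chi_2: 1, chi_3: 0, chi_4: 1, chi_5: 3, chi_6: 0, chi_7: 2, chi_8: 0.

Reasoning: Use <chi_rho, chi> = (1/|G|) sum_C |C| * chi_rho(C) * conj(chi(C)) with |G| = 20 for each irreducible chi in the table:
  <chi_rho, chi_1> = (1/20)[1*(12)*conj(1) + 1*(-10)*conj(1) + 2*(sqrt(5)/2 + 5/2)*conj(1) + 2*(-1/2 + sqrt(5)/2)*conj(1) + 2*(5/2 - sqrt(5)/2)*conj(1) + 2*(-sqrt(5)/2 - 1/2)*conj(1) + 5*(-2)*conj(1) + 5*(0)*conj(1)]
      = (1/20)[(12) + (-10) + (sqrt(5) + 5) + (-1 + sqrt(5)) + (5 - sqrt(5)) + (-sqrt(5) - 1) + (-10) + (0)] = 0/20 = 0
  <chi_rho, chi_2> = (1/20)[1*(12)*conj(1) + 1*(-10)*conj(1) + 2*(sqrt(5)/2 + 5/2)*conj(1) + 2*(-1/2 + sqrt(5)/2)*conj(1) + 2*(5/2 - sqrt(5)/2)*conj(1) + 2*(-sqrt(5)/2 - 1/2)*conj(1) + 5*(-2)*conj(-1) + 5*(0)*conj(-1)]
      = (1/20)[(12) + (-10) + (sqrt(5) + 5) + (-1 + sqrt(5)) + (5 - sqrt(5)) + (-sqrt(5) - 1) + (10) + (0)] = 20/20 = 1
  <chi_rho, chi_3> = (1/20)[1*(12)*conj(1) + 1*(-10)*conj(-1) + 2*(sqrt(5)/2 + 5/2)*conj(-1) + 2*(-1/2 + sqrt(5)/2)*conj(1) + 2*(5/2 - sqrt(5)/2)*conj(-1) + 2*(-sqrt(5)/2 - 1/2)*conj(1) + 5*(-2)*conj(1) + 5*(0)*conj(-1)]
      = (1/20)[(12) + (10) + (-5 - sqrt(5)) + (-1 + sqrt(5)) + (-5 + sqrt(5)) + (-sqrt(5) - 1) + (-10) + (0)] = 0/20 = 0
  <chi_rho, chi_4> = (1/20)[1*(12)*conj(1) + 1*(-10)*conj(-1) + 2*(sqrt(5)/2 + 5/2)*conj(-1) + 2*(-1/2 + sqrt(5)/2)*conj(1) + 2*(5/2 - sqrt(5)/2)*conj(-1) + 2*(-sqrt(5)/2 - 1/2)*conj(1) + 5*(-2)*conj(-1) + 5*(0)*conj(1)]
      = (1/20)[(12) + (10) + (-5 - sqrt(5)) + (-1 + sqrt(5)) + (-5 + sqrt(5)) + (-sqrt(5) - 1) + (10) + (0)] = 20/20 = 1
  <chi_rho, chi_5> = (1/20)[1*(12)*conj(2) + 1*(-10)*conj(-2) + 2*(sqrt(5)/2 + 5/2)*conj(1/2 + sqrt(5)/2) + 2*(-1/2 + sqrt(5)/2)*conj(-1/2 + sqrt(5)/2) + 2*(5/2 - sqrt(5)/2)*conj(1/2 - sqrt(5)/2) + 2*(-sqrt(5)/2 - 1/2)*conj(-sqrt(5)/2 - 1/2) + 5*(-2)*conj(0) + 5*(0)*conj(0)]
      = (1/20)[(24) + (20) + (5 + 3*sqrt(5)) + (3 - sqrt(5)) + (5 - 3*sqrt(5)) + (sqrt(5) + 3) + (0) + (0)] = 60/20 = 3
  <chi_rho, chi_6> = (1/20)[1*(12)*conj(2) + 1*(-10)*conj(2) + 2*(sqrt(5)/2 + 5/2)*conj(-1/2 + sqrt(5)/2) + 2*(-1/2 + sqrt(5)/2)*conj(-sqrt(5)/2 - 1/2) + 2*(5/2 - sqrt(5)/2)*conj(-sqrt(5)/2 - 1/2) + 2*(-sqrt(5)/2 - 1/2)*conj(-1/2 + sqrt(5)/2) + 5*(-2)*conj(0) + 5*(0)*conj(0)]
      = (1/20)[(24) + (-20) + (2*sqrt(5)) + (-2) + (-2*sqrt(5)) + (-2) + (0) + (0)] = 0/20 = 0
  <chi_rho, chi_7> = (1/20)[1*(12)*conj(2) + 1*(-10)*conj(-2) + 2*(sqrt(5)/2 + 5/2)*conj(1/2 - sqrt(5)/2) + 2*(-1/2 + sqrt(5)/2)*conj(-sqrt(5)/2 - 1/2) + 2*(5/2 - sqrt(5)/2)*conj(1/2 + sqrt(5)/2) + 2*(-sqrt(5)/2 - 1/2)*conj(-1/2 + sqrt(5)/2) + 5*(-2)*conj(0) + 5*(0)*conj(0)]
      = (1/20)[(24) + (20) + (-2*sqrt(5)) + (-2) + (2*sqrt(5)) + (-2) + (0) + (0)] = 40/20 = 2
  <chi_rho, chi_8> = (1/20)[1*(12)*conj(2) + 1*(-10)*conj(2) + 2*(sqrt(5)/2 + 5/2)*conj(-sqrt(5)/2 - 1/2) + 2*(-1/2 + sqrt(5)/2)*conj(-1/2 + sqrt(5)/2) + 2*(5/2 - sqrt(5)/2)*conj(-1/2 + sqrt(5)/2) + 2*(-sqrt(5)/2 - 1/2)*conj(-sqrt(5)/2 - 1/2) + 5*(-2)*conj(0) + 5*(0)*conj(0)]
      = (1/20)[(24) + (-20) + (-3*sqrt(5) - 5) + (3 - sqrt(5)) + (-5 + 3*sqrt(5)) + (sqrt(5) + 3) + (0) + (0)] = 0/20 = 0
Dimension check: dim(rho) = sum (mult * dim) = 0*1 + 1*1 + 0*1 + 1*1 + 3*2 + 0*2 + 2*2 + 0*2 = 12 = chi_rho(e) = 12.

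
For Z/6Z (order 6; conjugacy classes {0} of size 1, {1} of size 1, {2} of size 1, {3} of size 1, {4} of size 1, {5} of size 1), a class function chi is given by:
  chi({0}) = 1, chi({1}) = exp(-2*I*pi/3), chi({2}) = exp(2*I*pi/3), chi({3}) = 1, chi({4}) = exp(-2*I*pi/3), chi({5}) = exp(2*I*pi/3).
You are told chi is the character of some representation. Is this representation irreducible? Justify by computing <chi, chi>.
Irreducible: <chi, chi> = 1.

Argument: <chi, chi> = (1/|G|) sum_C |C| * |chi(C)|^2 = (1/6)[1*|1|^2 + 1*|exp(-2*I*pi/3)|^2 + 1*|exp(2*I*pi/3)|^2 + 1*|1|^2 + 1*|exp(-2*I*pi/3)|^2 + 1*|exp(2*I*pi/3)|^2]
  = (1/6)[(1) + (1) + (1) + (1) + (1) + (1)] = 6/6 = 1.
(Exp terms are combined using exp(i*s)*conj(exp(i*t)) = exp(i*(s-t)), and sums of them are collapsed using the identity that for every m > 1 the m distinct m-th roots of unity sum to 0, e.g. 1 + exp(2*I*pi/3) + exp(-2*I*pi/3) = 0.)
A character is irreducible iff <chi, chi> = 1, so this representation is irreducible.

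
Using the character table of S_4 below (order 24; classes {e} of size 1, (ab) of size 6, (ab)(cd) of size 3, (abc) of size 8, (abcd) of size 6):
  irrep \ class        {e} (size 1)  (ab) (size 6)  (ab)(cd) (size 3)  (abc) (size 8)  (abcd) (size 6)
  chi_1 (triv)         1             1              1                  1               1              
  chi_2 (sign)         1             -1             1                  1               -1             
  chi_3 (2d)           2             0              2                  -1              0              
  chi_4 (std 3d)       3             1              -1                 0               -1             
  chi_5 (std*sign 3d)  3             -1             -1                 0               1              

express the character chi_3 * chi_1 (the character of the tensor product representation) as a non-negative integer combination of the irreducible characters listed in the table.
chi_3 tensor chi_1 = chi_3 (all other irreducibles have multiplicity 0).

Proof sketch: The character of a tensor product is the pointwise product (chi_3 * chi_1)(C) = chi_3(C) * chi_1(C):
  {e}: (2)*(1), (ab): (0)*(1), (ab)(cd): (2)*(1), (abc): (-1)*(1), (abcd): (0)*(1)
so (chi_3 * chi_1) takes values
  {e} -> 2, (ab) -> 0, (ab)(cd) -> 2, (abc) -> -1, (abcd) -> 0.
Now take the inner product of this character with each irreducible chi from the table, <chi_3*chi_1, chi> = (1/24) sum_C |C| (chi_3*chi_1)(C) conj(chi(C)):
  <chi_3*chi_1, chi_1> = (1/24)[1*(2)*conj(1) + 6*(0)*conj(1) + 3*(2)*conj(1) + 8*(-1)*conj(1) + 6*(0)*conj(1)]
      = (1/24)[(2) + (0) + (6) + (-8) + (0)] = 0/24 = 0
  <chi_3*chi_1, chi_2> = (1/24)[1*(2)*conj(1) + 6*(0)*conj(-1) + 3*(2)*conj(1) + 8*(-1)*conj(1) + 6*(0)*conj(-1)]
      = (1/24)[(2) + (0) + (6) + (-8) + (0)] = 0/24 = 0
  <chi_3*chi_1, chi_3> = (1/24)[1*(2)*conj(2) + 6*(0)*conj(0) + 3*(2)*conj(2) + 8*(-1)*conj(-1) + 6*(0)*conj(0)]
      = (1/24)[(4) + (0) + (12) + (8) + (0)] = 24/24 = 1
  <chi_3*chi_1, chi_4> = (1/24)[1*(2)*conj(3) + 6*(0)*conj(1) + 3*(2)*conj(-1) + 8*(-1)*conj(0) + 6*(0)*conj(-1)]
      = (1/24)[(6) + (0) + (-6) + (0) + (0)] = 0/24 = 0
  <chi_3*chi_1, chi_5> = (1/24)[1*(2)*conj(3) + 6*(0)*conj(-1) + 3*(2)*conj(-1) + 8*(-1)*conj(0) + 6*(0)*conj(1)]
      = (1/24)[(6) + (0) + (-6) + (0) + (0)] = 0/24 = 0
Hence the multiplicities are chi_3: 1. Dimension check: dim(chi_3)*dim(chi_1) = 2*1 = 2 and sum (mult * dim) = 1*2 = 2.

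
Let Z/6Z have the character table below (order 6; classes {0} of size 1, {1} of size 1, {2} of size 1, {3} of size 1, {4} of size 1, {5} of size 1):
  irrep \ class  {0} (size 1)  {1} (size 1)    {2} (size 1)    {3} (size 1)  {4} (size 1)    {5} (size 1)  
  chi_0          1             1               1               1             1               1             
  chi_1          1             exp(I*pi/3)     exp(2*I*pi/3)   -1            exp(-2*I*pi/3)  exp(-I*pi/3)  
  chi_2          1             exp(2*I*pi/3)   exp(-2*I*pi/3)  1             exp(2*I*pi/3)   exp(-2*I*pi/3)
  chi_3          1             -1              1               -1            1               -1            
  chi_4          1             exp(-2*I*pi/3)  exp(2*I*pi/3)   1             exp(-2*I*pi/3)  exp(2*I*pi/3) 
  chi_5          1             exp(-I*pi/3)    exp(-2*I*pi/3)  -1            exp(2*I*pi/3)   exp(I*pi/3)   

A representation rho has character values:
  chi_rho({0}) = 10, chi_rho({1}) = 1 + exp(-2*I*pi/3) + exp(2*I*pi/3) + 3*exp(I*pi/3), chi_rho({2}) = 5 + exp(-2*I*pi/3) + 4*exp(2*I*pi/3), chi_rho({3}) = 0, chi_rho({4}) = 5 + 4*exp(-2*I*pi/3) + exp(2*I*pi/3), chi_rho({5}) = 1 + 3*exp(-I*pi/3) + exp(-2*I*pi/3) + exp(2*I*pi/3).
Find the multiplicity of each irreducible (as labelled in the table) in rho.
Multiplicities: chi_0: 3, chi_1: 3, chi_2: 1, chi_3: 2, chi_4: 1, chi_5: 0.

Reasoning: Use <chi_rho, chi> = (1/|G|) sum_C |C| * chi_rho(C) * conj(chi(C)) with |G| = 6 for each irreducible chi in the table:
  <chi_rho, chi_0> = (1/6)[1*(10)*conj(1) + 1*(1 + exp(-2*I*pi/3) + exp(2*I*pi/3) + 3*exp(I*pi/3))*conj(1) + 1*(5 + exp(-2*I*pi/3) + 4*exp(2*I*pi/3))*conj(1) + 1*(0)*conj(1) + 1*(5 + 4*exp(-2*I*pi/3) + exp(2*I*pi/3))*conj(1) + 1*(1 + 3*exp(-I*pi/3) + exp(-2*I*pi/3) + exp(2*I*pi/3))*conj(1)]
      = (1/6)[(10) + (1 + exp(-2*I*pi/3) + exp(2*I*pi/3) + 3*exp(I*pi/3)) + (5 + exp(-2*I*pi/3) + 4*exp(2*I*pi/3)) + (0) + (5 + 4*exp(-2*I*pi/3) + exp(2*I*pi/3)) + (1 + 3*exp(-I*pi/3) + exp(-2*I*pi/3) + exp(2*I*pi/3))] = 18/6 = 3
  <chi_rho, chi_1> = (1/6)[1*(10)*conj(1) + 1*(1 + exp(-2*I*pi/3) + exp(2*I*pi/3) + 3*exp(I*pi/3))*conj(exp(I*pi/3)) + 1*(5 + exp(-2*I*pi/3) + 4*exp(2*I*pi/3))*conj(exp(2*I*pi/3)) + 1*(0)*conj(-1) + 1*(5 + 4*exp(-2*I*pi/3) + exp(2*I*pi/3))*conj(exp(-2*I*pi/3)) + 1*(1 + 3*exp(-I*pi/3) + exp(-2*I*pi/3) + exp(2*I*pi/3))*conj(exp(-I*pi/3))]
      = (1/6)[(10) + (3) + (4 + 5*exp(-2*I*pi/3) + exp(2*I*pi/3)) + (0) + (4 + exp(-2*I*pi/3) + 5*exp(2*I*pi/3)) + (3)] = 18/6 = 3
  <chi_rho, chi_2> = (1/6)[1*(10)*conj(1) + 1*(1 + exp(-2*I*pi/3) + exp(2*I*pi/3) + 3*exp(I*pi/3))*conj(exp(2*I*pi/3)) + 1*(5 + exp(-2*I*pi/3) + 4*exp(2*I*pi/3))*conj(exp(-2*I*pi/3)) + 1*(0)*conj(1) + 1*(5 + 4*exp(-2*I*pi/3) + exp(2*I*pi/3))*conj(exp(2*I*pi/3)) + 1*(1 + 3*exp(-I*pi/3) + exp(-2*I*pi/3) + exp(2*I*pi/3))*conj(exp(-2*I*pi/3))]
      = (1/6)[(10) + (1 + 3*exp(-I*pi/3) + exp(-2*I*pi/3) + exp(2*I*pi/3)) + (1 + 4*exp(-2*I*pi/3) + 5*exp(2*I*pi/3)) + (0) + (1 + 5*exp(-2*I*pi/3) + 4*exp(2*I*pi/3)) + (1 + exp(-2*I*pi/3) + exp(2*I*pi/3) + 3*exp(I*pi/3))] = 6/6 = 1
  <chi_rho, chi_3> = (1/6)[1*(10)*conj(1) + 1*(1 + exp(-2*I*pi/3) + exp(2*I*pi/3) + 3*exp(I*pi/3))*conj(-1) + 1*(5 + exp(-2*I*pi/3) + 4*exp(2*I*pi/3))*conj(1) + 1*(0)*conj(-1) + 1*(5 + 4*exp(-2*I*pi/3) + exp(2*I*pi/3))*conj(1) + 1*(1 + 3*exp(-I*pi/3) + exp(-2*I*pi/3) + exp(2*I*pi/3))*conj(-1)]
      = (1/6)[(10) + (-1 - 3*exp(I*pi/3) - exp(2*I*pi/3) - exp(-2*I*pi/3)) + (5 + exp(-2*I*pi/3) + 4*exp(2*I*pi/3)) + (0) + (5 + 4*exp(-2*I*pi/3) + exp(2*I*pi/3)) + (-1 - exp(2*I*pi/3) - exp(-2*I*pi/3) - 3*exp(-I*pi/3))] = 12/6 = 2
  <chi_rho, chi_4> = (1/6)[1*(10)*conj(1) + 1*(1 + exp(-2*I*pi/3) + exp(2*I*pi/3) + 3*exp(I*pi/3))*conj(exp(-2*I*pi/3)) + 1*(5 + exp(-2*I*pi/3) + 4*exp(2*I*pi/3))*conj(exp(2*I*pi/3)) + 1*(0)*conj(1) + 1*(5 + 4*exp(-2*I*pi/3) + exp(2*I*pi/3))*conj(exp(-2*I*pi/3)) + 1*(1 + 3*exp(-I*pi/3) + exp(-2*I*pi/3) + exp(2*I*pi/3))*conj(exp(2*I*pi/3))]
      = (1/6)[(10) + (-3) + (4 + 5*exp(-2*I*pi/3) + exp(2*I*pi/3)) + (0) + (4 + exp(-2*I*pi/3) + 5*exp(2*I*pi/3)) + (-3)] = 6/6 = 1
  <chi_rho, chi_5> = (1/6)[1*(10)*conj(1) + 1*(1 + exp(-2*I*pi/3) + exp(2*I*pi/3) + 3*exp(I*pi/3))*conj(exp(-I*pi/3)) + 1*(5 + exp(-2*I*pi/3) + 4*exp(2*I*pi/3))*conj(exp(-2*I*pi/3)) + 1*(0)*conj(-1) + 1*(5 + 4*exp(-2*I*pi/3) + exp(2*I*pi/3))*conj(exp(2*I*pi/3)) + 1*(1 + 3*exp(-I*pi/3) + exp(-2*I*pi/3) + exp(2*I*pi/3))*conj(exp(I*pi/3))]
      = (1/6)[(10) + (-1 + exp(-I*pi/3) + exp(I*pi/3) + 3*exp(2*I*pi/3)) + (1 + 4*exp(-2*I*pi/3) + 5*exp(2*I*pi/3)) + (0) + (1 + 5*exp(-2*I*pi/3) + 4*exp(2*I*pi/3)) + (-1 + 3*exp(-2*I*pi/3) + exp(-I*pi/3) + exp(I*pi/3))] = 0/6 = 0
(Exp terms are combined using exp(i*s)*conj(exp(i*t)) = exp(i*(s-t)), and sums of them are collapsed using the identity that for every m > 1 the m distinct m-th roots of unity sum to 0, e.g. 1 + exp(2*I*pi/3) + exp(-2*I*pi/3) = 0.)
Dimension check: dim(rho) = sum (mult * dim) = 3*1 + 3*1 + 1*1 + 2*1 + 1*1 + 0*1 = 10 = chi_rho(e) = 10.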